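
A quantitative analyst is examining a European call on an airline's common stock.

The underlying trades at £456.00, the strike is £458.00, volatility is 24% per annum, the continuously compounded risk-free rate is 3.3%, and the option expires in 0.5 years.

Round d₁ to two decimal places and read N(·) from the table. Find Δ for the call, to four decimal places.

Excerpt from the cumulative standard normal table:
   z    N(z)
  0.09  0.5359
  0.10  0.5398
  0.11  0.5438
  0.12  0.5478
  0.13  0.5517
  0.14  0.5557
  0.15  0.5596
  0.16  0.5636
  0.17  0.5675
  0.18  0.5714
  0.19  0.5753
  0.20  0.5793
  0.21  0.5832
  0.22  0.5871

σ√T = 0.24 × 0.7071 = 0.1697
d₁ = [ln(456/458) + (0.033 + 0.24²/2)·0.5] / 0.1697 = [-0.0044 + 0.0309] / 0.1697 = 0.1563 which rounds to 0.16
N(d₁) = N(0.16) = 0.5636
Δ_call = N(d₁) = 0.5636

0.5636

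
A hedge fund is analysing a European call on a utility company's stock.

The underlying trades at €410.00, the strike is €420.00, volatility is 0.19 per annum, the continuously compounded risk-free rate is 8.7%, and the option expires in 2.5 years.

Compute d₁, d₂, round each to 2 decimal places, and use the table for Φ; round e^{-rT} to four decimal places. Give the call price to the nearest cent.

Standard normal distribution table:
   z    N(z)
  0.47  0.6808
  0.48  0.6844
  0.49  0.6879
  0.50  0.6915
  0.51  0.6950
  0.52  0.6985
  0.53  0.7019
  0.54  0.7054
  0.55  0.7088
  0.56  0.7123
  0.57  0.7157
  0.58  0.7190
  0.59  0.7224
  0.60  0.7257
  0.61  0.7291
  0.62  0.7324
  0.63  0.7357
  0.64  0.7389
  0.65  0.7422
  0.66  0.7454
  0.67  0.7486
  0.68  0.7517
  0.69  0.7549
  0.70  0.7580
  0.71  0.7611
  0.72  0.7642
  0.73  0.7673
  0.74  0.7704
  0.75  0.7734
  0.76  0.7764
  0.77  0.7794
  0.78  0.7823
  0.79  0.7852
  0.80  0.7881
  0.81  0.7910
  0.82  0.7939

€89.50

σ√T = 0.19·√2.5 = 0.3004
d₁ = [ln(410/420) + (0.087 + 0.19²/2)·2.5] / 0.3004 = [-0.0241 + 0.2626] / 0.3004 = 0.7940 which rounds to 0.79
d₂ = d₁ − σ√T = 0.7940 − 0.3004 = 0.4936 which rounds to 0.49
e^(−rT) = e^(−0.087·2.5) = 0.8045
N(d₁) = N(0.79) = 0.7852;  N(d₂) = N(0.49) = 0.6879
C = 410·0.7852 − 420·0.8045·0.6879 = 321.9320 − 232.4345 = 89.4975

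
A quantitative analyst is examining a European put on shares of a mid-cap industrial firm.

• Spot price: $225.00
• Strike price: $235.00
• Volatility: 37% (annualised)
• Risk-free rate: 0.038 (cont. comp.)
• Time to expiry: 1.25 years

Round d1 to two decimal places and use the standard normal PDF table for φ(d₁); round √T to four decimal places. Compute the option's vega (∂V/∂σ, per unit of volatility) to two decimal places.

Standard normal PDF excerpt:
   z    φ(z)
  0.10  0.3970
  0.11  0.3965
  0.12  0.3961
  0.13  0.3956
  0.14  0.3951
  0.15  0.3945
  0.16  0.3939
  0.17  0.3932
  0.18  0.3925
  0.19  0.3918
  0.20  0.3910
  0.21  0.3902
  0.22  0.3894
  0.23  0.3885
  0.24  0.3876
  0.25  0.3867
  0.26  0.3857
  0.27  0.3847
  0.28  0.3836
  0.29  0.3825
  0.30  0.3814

σ√T = 0.37 × 1.1180 = 0.4137
d₁ = [ln(225/235) + (0.038 + 0.37²/2)·1.25] / 0.4137 = [-0.0435 + 0.1331] / 0.4137 = 0.2165 ⇒ 0.22
√T = √1.25 = 1.1180
φ(d₁) = φ(0.22) = 0.3894
vega = S·φ(d₁)·√T = 225·0.3894·1.1180 = 97.9536

97.95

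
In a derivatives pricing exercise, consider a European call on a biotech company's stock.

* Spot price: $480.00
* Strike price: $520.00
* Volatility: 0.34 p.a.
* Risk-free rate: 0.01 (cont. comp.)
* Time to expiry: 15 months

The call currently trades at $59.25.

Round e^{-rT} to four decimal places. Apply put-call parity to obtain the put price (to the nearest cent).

exp(−rT) = exp(−0.01·1.25) = 0.9876
Put-call parity: C − P = S − K·e^(−rT) = 480 − 520·0.9876 = 480 − 513.5520 = -33.5520
P = C − (C − P) = 59.25 − (-33.5520) = 92.8020

$92.80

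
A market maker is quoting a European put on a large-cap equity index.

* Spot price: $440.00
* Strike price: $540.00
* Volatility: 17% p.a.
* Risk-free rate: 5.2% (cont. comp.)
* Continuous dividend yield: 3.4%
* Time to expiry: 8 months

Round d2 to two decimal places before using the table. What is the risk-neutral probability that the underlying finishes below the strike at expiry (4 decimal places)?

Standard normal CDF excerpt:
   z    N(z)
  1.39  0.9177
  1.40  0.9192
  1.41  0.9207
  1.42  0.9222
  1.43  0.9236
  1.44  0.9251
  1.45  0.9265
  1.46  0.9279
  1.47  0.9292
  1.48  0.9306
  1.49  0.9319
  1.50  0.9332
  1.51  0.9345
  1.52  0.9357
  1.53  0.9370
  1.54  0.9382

σ√T = 0.17·√0.6667 = 0.1388
d₁ = [ln(440/540) + (0.052 − 0.034 + 0.17²/2)·0.6667] / 0.1388 = [-0.2048 + 0.0216] / 0.1388 = -1.3196 ≈ -1.32
d₂ = d₁ − σ√T = -1.3196 − 0.1388 = -1.4584 ≈ -1.46
Risk-neutral Pr[S_T < K] = N(−d₂) = N(1.46) = 0.9279

0.9279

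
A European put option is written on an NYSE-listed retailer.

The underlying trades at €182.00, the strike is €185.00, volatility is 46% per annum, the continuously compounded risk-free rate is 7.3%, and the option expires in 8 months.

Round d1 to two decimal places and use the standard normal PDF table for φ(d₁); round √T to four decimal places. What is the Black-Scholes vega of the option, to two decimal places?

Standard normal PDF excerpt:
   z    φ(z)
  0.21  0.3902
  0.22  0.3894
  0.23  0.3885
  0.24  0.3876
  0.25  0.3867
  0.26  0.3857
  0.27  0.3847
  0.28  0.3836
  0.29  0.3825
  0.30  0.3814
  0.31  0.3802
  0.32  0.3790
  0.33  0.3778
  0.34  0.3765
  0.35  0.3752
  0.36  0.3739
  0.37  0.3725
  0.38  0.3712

T = 0.6667;  σ√T = 0.3756
d₁ = [ln(182/185) + (0.073 + 0.46²/2)·0.6667] / 0.3756 = [-0.0163 + 0.1192] / 0.3756 = 0.2738 → 0.27
√T = √0.6667 = 0.8165
φ(d₁) = φ(0.27) = 0.3847
vega = S·φ(d₁)·√T = 182·0.3847·0.8165 = 57.1676

57.17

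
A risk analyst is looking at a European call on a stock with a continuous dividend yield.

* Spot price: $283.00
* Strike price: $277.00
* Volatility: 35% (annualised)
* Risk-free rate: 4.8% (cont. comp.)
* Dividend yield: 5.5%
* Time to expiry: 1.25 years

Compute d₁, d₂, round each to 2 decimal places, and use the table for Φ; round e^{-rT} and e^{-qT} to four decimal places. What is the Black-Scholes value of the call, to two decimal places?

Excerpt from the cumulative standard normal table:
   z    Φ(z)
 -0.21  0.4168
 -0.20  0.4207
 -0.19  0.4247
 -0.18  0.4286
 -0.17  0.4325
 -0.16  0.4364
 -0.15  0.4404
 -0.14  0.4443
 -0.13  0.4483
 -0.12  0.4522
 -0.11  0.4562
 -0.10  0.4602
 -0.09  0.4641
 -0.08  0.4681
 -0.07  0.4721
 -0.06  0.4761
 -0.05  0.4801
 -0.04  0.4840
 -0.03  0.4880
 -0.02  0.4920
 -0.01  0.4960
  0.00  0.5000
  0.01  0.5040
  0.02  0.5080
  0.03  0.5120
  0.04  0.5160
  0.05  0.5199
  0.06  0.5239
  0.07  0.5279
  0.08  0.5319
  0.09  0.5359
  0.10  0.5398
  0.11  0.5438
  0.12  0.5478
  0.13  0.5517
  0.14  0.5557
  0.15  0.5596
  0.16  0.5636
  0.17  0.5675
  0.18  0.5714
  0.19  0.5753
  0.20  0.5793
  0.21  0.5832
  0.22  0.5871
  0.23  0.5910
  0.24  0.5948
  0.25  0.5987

$42.30

T = 1.25;  σ√T = 0.3913
ln(S/K) + (r − q + σ²/2)T = ln(283/277) + (0.048 − 0.055 + 0.35²/2)·1.25 = 0.0214 + 0.0678 = 0.0892
d₁ = 0.0892 / 0.3913 = 0.2281 ⇒ 0.23
d₂ = d₁ − σ√T = 0.2281 − 0.3913 = -0.1633 ⇒ -0.16
exp(−qT) = exp(−0.055·1.25) = 0.9336;  exp(−rT) = exp(−0.048·1.25) = 0.9418
N(d₁) = N(0.23) = 0.5910;  N(d₂) = N(-0.16) = 0.4364
C = 283·0.9336·0.5910 − 277·0.9418·0.4364 = 156.1474 − 113.8474 = 42.3000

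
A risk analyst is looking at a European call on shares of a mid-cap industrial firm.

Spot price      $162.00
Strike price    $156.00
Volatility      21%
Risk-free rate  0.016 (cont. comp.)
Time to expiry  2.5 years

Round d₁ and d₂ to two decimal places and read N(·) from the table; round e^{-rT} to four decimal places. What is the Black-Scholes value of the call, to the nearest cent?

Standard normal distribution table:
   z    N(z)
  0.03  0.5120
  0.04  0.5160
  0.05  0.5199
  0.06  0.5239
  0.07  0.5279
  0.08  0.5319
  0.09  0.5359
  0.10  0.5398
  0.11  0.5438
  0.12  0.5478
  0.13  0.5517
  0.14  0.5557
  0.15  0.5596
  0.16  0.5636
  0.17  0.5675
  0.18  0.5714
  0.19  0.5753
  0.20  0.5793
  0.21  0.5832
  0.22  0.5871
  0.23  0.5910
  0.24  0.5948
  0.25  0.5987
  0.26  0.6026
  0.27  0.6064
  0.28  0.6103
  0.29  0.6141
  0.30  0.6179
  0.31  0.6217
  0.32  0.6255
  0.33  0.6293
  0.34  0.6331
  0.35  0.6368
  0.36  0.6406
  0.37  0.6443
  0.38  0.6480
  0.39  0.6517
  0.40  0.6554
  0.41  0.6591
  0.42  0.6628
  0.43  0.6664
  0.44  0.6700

T = 2.5;  σ√T = 0.3320
d₁ = [ln(162/156) + (0.016 + 0.21²/2)·2.5] / 0.3320 = [0.0377 + 0.0951] / 0.3320 = 0.4001 → 0.40
d₂ = d₁ − σ√T = 0.4001 − 0.3320 = 0.0681 → 0.07
exp(−rT) = exp(−0.016·2.5) = 0.9608
N(d₁) = N(0.40) = 0.6554;  N(d₂) = N(0.07) = 0.5279
C = 162·0.6554 − 156·0.9608·0.5279 = 106.1748 − 79.1242 = 27.0506

$27.05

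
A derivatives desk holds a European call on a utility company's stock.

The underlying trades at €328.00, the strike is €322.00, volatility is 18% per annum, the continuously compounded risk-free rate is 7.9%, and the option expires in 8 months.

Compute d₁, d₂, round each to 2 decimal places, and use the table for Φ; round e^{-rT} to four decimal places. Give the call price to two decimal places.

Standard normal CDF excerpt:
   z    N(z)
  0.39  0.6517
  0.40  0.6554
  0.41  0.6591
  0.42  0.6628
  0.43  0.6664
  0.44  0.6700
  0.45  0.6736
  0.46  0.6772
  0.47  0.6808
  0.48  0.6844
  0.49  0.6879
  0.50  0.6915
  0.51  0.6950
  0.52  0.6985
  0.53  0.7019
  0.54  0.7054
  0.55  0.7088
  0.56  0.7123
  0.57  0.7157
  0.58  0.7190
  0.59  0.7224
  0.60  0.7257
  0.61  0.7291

€32.29

σ√T = 0.18·√0.6667 = 0.1470
ln(S/K) + (r + σ²/2)T = ln(328/322) + (0.079 + 0.18²/2)·0.6667 = 0.0185 + 0.0635 = 0.0819
d₁ = 0.0819 / 0.1470 = 0.5575 ≈ 0.56
d₂ = d₁ − σ√T = 0.5575 − 0.1470 = 0.4105 ≈ 0.41
exp(−rT) = exp(−0.079·0.6667) = 0.9487
N(d₁) = N(0.56) = 0.7123;  N(d₂) = N(0.41) = 0.6591
C = 328·0.7123 − 322·0.9487·0.6591 = 233.6344 − 201.3428 = 32.2916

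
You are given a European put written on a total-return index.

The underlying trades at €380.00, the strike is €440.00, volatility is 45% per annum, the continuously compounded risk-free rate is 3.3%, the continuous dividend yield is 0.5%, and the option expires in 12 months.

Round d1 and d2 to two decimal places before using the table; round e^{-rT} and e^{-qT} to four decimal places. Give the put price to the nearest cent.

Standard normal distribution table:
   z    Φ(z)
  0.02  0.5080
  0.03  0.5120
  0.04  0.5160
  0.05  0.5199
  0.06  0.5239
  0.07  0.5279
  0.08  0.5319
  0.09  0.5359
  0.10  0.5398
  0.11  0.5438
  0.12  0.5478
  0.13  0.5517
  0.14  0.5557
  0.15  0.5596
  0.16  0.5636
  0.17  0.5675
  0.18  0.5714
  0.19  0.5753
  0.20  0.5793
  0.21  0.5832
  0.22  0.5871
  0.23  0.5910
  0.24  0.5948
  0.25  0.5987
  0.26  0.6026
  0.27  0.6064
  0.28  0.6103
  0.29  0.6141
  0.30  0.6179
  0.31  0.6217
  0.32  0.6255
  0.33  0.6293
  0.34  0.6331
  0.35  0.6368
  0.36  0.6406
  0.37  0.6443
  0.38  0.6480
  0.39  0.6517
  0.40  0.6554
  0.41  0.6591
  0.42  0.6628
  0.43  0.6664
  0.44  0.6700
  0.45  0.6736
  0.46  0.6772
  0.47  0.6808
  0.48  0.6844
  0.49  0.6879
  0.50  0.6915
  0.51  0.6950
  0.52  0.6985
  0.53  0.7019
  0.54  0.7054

€97.74

σ√T = 0.45·√1 = 0.4500
d₁ = [ln(380/440) + (0.033 − 0.005 + 0.45²/2)·1] / 0.4500 = [-0.1466 + 0.1293] / 0.4500 = -0.0386 ≈ -0.04
d₂ = d₁ − σ√T = -0.0386 − 0.4500 = -0.4886 ≈ -0.49
exp(−qT) = exp(−0.005·1) = 0.9950;  exp(−rT) = exp(−0.033·1) = 0.9675
N(−d₂) = N(0.49) = 0.6879;  N(−d₁) = N(0.04) = 0.5160
P = 440·0.9675·0.6879 − 380·0.9950·0.5160 = 292.8390 − 195.0996 = 97.7394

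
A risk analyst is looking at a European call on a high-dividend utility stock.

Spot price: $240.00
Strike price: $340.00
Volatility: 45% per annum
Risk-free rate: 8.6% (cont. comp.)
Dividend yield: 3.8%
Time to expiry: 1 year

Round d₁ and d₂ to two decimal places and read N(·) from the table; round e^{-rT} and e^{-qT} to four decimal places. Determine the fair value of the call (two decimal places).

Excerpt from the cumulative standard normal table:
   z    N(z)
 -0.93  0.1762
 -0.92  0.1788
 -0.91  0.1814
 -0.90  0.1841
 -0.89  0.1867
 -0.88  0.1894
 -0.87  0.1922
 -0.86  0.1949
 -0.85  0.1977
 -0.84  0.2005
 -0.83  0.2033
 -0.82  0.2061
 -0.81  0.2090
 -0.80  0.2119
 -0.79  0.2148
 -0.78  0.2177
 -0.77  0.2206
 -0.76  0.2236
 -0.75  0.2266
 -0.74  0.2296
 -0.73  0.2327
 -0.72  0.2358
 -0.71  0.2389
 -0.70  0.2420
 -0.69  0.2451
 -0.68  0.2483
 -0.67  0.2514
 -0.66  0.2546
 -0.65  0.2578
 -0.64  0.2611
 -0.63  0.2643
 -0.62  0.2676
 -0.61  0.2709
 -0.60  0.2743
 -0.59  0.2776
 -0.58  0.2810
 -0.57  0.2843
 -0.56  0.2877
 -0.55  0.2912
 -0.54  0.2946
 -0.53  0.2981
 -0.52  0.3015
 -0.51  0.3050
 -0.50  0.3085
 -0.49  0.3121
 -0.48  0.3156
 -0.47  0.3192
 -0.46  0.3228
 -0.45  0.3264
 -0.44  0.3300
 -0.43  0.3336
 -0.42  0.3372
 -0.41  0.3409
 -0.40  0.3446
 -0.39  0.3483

$18.00

σ√T = 0.45·√1 = 0.4500
d₁ = [ln(240/340) + (0.086 − 0.038 + 0.45²/2)·1] / 0.4500 = [-0.3483 + 0.1492] / 0.4500 = -0.4423 → -0.44
d₂ = d₁ − σ√T = -0.4423 − 0.4500 = -0.8923 → -0.89
e^(−qT) = e^(−0.038·1) = 0.9627;  e^(−rT) = e^(−0.086·1) = 0.9176
C = 240·0.9627·N(-0.44) − 340·0.9176·N(-0.89) = 240·0.9627·0.3300 − 340·0.9176·0.1867 = 76.2458 − 58.2474 = 17.9984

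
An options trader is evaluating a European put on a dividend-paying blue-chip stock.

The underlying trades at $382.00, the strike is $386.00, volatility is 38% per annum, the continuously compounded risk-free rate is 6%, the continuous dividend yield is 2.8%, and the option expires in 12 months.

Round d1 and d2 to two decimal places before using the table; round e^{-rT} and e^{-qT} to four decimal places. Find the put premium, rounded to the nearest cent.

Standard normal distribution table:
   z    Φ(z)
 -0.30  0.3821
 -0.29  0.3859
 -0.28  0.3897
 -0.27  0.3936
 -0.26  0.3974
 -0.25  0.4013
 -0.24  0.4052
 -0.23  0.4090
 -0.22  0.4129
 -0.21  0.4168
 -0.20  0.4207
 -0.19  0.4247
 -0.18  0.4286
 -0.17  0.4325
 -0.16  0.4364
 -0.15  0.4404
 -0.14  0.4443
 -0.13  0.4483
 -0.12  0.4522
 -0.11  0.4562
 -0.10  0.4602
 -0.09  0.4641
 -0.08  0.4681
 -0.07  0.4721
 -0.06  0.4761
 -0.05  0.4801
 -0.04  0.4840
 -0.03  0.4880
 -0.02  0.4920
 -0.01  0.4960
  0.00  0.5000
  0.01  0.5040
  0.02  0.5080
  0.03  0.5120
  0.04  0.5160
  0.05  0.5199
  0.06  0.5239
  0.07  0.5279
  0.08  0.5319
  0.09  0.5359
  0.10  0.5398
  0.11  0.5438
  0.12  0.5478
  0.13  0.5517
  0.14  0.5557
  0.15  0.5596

$51.50

T = 1;  σ√T = 0.3800
d₁ = [ln(382/386) + (0.06 − 0.028 + ½·0.38²)·1] / (σ√T) = (-0.0104 + 0.1042) / 0.3800 = 0.2468 ⇒ 0.25
d₂ = 0.2468 − 0.3800 = -0.1332 ⇒ -0.13
exp(−qT) = exp(−0.028·1) = 0.9724;  exp(−rT) = exp(−0.06·1) = 0.9418
P = 386·0.9418·N(0.13) − 382·0.9724·N(-0.25) = 386·0.9418·0.5517 − 382·0.9724·0.4013 = 200.5621 − 149.0656 = 51.4965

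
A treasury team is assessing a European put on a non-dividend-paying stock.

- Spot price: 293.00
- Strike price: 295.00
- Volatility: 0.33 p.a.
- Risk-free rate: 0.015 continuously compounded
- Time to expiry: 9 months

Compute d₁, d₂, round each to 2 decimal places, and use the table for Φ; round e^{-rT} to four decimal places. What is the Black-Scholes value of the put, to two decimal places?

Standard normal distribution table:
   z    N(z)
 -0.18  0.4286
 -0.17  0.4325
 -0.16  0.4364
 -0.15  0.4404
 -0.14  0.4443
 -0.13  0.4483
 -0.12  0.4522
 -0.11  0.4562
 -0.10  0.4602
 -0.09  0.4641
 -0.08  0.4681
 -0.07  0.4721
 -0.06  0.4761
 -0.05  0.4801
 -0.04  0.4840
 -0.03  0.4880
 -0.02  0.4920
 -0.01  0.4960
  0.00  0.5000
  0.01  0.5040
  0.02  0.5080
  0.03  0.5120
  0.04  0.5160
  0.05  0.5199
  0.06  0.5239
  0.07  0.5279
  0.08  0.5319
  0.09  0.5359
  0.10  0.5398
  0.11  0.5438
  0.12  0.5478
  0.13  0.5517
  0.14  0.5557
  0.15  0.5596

33.06

T = 0.75;  σ√T = 0.2858
d₁ = [ln(293/295) + (0.015 + 0.33²/2)·0.75] / 0.2858 = [-0.0068 + 0.0521] / 0.2858 = 0.1585 → 0.16
d₂ = d₁ − σ√T = 0.1585 − 0.2858 = -0.1273 → -0.13
e^(−rT) = e^(−0.015·0.75) = 0.9888
P = 295·0.9888·N(0.13) − 293·N(-0.16) = 295·0.9888·0.5517 − 293·0.4364 = 160.9287 − 127.8652 = 33.0635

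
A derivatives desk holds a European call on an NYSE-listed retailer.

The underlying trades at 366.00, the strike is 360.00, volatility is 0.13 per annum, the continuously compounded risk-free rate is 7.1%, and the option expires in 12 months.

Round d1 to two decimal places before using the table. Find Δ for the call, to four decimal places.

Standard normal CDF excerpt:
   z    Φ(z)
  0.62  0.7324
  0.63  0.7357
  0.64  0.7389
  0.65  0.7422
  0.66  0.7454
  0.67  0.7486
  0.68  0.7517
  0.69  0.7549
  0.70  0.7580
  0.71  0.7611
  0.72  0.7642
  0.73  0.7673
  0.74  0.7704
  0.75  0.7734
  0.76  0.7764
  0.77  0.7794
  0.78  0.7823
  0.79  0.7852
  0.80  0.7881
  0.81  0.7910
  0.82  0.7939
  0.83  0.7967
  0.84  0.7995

σ√T = 0.13·√1 = 0.1300
ln(S/K) + (r + σ²/2)T = ln(366/360) + (0.071 + 0.13²/2)·1 = 0.0165 + 0.0794 = 0.0960
d₁ = 0.0960 / 0.1300 = 0.7383 ⇒ 0.74
N(d₁) = N(0.74) = 0.7704
Δ_call = N(d₁) = 0.7704

0.7704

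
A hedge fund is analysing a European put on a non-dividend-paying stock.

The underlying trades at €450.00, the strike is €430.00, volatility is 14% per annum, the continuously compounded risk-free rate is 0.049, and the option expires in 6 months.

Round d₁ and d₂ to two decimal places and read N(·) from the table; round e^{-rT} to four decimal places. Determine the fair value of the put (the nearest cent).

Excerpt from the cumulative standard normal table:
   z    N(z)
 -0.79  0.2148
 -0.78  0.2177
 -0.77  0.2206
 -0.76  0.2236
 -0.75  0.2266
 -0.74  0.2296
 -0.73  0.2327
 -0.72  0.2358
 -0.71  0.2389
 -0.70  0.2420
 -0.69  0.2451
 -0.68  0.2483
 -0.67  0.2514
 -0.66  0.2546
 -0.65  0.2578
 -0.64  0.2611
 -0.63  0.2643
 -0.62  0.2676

T = 0.5;  σ√T = 0.0990
d₁ = [ln(450/430) + (0.049 + 0.14²/2)·0.5] / 0.0990 = [0.0455 + 0.0294] / 0.0990 = 0.7562 which rounds to 0.76
d₂ = d₁ − σ√T = 0.7562 − 0.0990 = 0.6572 which rounds to 0.66
e^(−rT) = e^(−0.049·0.5) = 0.9758
N(−d₂) = N(-0.66) = 0.2546;  N(−d₁) = N(-0.76) = 0.2236
P = 430·0.9758·0.2546 − 450·0.2236 = 106.8286 − 100.6200 = 6.2086

€6.21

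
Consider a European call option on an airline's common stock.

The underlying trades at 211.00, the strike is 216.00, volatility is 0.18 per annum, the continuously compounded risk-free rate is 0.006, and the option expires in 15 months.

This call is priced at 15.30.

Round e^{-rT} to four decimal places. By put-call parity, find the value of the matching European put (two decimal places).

18.68

e^(−rT) = e^(−0.006·1.25) = 0.9925
Put-call parity: C − P = S − K·e^(−rT) = 211 − 216·0.9925 = 211 − 214.3800 = -3.3800
P = C − (C − P) = 15.30 − (-3.3800) = 18.6800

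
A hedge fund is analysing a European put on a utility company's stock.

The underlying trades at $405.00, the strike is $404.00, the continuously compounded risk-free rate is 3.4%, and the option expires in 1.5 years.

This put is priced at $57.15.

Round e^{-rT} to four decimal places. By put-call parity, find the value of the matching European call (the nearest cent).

$78.23

exp(−rT) = exp(−0.034·1.5) = 0.9503
Put-call parity: C − P = S − K·e^(−rT) = 405 − 404·0.9503 = 405 − 383.9212 = 21.0788
C = P + (C − P) = 57.15 + (21.0788) = 78.2288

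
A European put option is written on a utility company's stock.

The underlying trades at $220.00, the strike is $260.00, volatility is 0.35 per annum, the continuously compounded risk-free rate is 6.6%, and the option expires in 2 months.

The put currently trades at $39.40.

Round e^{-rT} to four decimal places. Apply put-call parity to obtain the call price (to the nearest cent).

$2.23

e^(−rT) = e^(−0.066·0.1667) = 0.9891
Put-call parity: C − P = S − K·e^(−rT) = 220 − 260·0.9891 = 220 − 257.1660 = -37.1660
C = P + (C − P) = 39.40 + (-37.1660) = 2.2340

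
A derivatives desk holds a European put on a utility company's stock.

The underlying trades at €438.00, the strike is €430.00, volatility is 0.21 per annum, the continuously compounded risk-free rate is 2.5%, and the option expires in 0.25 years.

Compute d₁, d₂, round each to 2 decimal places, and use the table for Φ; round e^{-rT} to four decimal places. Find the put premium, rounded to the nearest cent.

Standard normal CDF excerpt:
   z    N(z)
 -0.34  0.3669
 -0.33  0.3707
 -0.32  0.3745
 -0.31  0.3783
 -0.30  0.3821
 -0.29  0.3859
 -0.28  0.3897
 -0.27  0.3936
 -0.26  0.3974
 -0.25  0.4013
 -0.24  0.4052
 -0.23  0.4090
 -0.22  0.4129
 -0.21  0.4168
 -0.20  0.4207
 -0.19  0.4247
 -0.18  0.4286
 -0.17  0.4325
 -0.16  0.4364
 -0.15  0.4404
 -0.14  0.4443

€14.13

σ√T = 0.21·√0.25 = 0.1050
d₁ = [ln(438/430) + (0.025 + 0.21²/2)·0.25] / 0.1050 = [0.0184 + 0.0118] / 0.1050 = 0.2876 → 0.29
d₂ = d₁ − σ√T = 0.2876 − 0.1050 = 0.1826 → 0.18
exp(−rT) = exp(−0.025·0.25) = 0.9938
N(−d₂) = N(-0.18) = 0.4286;  N(−d₁) = N(-0.29) = 0.3859
P = 430·0.9938·0.4286 − 438·0.3859 = 183.1554 − 169.0242 = 14.1312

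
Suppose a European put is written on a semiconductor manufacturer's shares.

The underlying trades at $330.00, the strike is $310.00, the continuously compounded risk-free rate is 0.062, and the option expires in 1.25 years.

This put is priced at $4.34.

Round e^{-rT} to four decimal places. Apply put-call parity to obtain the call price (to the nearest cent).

exp(−rT) = exp(−0.062·1.25) = 0.9254
Put-call parity: C − P = S − K·e^(−rT) = 330 − 310·0.9254 = 330 − 286.8740 = 43.1260
C = P + (C − P) = 4.34 + (43.1260) = 47.4660

$47.47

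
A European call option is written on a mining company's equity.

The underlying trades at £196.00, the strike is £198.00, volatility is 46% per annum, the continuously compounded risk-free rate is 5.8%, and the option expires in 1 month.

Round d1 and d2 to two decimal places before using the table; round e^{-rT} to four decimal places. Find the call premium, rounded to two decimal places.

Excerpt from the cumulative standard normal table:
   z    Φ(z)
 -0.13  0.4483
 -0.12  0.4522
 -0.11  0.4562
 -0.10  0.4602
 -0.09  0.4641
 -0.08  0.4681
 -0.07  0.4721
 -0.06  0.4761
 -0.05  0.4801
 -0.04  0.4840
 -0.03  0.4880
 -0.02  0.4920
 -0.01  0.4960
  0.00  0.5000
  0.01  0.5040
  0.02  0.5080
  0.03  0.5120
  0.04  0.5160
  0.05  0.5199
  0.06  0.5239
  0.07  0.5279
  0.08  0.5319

£10.46

σ√T = 0.46·√0.08333 = 0.1328
d₁ = [ln(196/198) + (0.058 + 0.46²/2)·0.08333] / 0.1328 = [-0.0102 + 0.0136] / 0.1328 = 0.0263 ≈ 0.03
d₂ = d₁ − σ√T = 0.0263 − 0.1328 = -0.1065 ≈ -0.11
e^(−rT) = e^(−0.058·0.08333) = 0.9952
C = 196·N(0.03) − 198·0.9952·N(-0.11) = 196·0.5120 − 198·0.9952·0.4562 = 100.3520 − 89.8940 = 10.4580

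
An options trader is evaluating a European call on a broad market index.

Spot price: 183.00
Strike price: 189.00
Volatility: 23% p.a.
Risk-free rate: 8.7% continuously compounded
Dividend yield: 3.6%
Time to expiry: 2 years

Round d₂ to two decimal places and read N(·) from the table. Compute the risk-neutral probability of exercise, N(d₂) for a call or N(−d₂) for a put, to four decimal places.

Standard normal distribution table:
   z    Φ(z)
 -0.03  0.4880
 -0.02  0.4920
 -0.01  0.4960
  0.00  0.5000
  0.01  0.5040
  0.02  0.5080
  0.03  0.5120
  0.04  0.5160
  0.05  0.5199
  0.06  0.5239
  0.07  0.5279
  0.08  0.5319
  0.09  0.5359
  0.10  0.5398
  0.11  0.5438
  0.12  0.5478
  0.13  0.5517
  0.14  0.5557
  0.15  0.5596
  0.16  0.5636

0.5199

T = 2;  σ√T = 0.3253
d₁ = [ln(183/189) + (0.087 − 0.036 + 0.23²/2)·2] / 0.3253 = [-0.0323 + 0.1549] / 0.3253 = 0.3770 → 0.38
d₂ = d₁ − σ√T = 0.3770 − 0.3253 = 0.0518 → 0.05
Risk-neutral Pr[S_T > K] = N(d₂) = N(0.05) = 0.5199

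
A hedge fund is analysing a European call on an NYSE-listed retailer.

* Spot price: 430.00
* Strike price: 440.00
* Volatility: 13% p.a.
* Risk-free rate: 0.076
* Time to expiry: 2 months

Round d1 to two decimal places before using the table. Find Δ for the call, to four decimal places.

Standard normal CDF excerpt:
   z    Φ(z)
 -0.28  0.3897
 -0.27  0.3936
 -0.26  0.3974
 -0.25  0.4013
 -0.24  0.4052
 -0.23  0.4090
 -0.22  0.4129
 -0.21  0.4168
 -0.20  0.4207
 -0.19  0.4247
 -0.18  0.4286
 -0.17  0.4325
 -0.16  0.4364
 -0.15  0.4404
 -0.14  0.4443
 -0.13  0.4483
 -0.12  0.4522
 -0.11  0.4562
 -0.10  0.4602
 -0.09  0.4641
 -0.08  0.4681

T = 0.1667;  σ√T = 0.0531
ln(S/K) + (r + σ²/2)T = ln(430/440) + (0.076 + 0.13²/2)·0.1667 = -0.0230 + 0.0141 = -0.0089
d₁ = -0.0089 / 0.0531 = -0.1680 ≈ -0.17
N(d₁) = N(-0.17) = 0.4325
Δ_call = N(d₁) = 0.4325

0.4325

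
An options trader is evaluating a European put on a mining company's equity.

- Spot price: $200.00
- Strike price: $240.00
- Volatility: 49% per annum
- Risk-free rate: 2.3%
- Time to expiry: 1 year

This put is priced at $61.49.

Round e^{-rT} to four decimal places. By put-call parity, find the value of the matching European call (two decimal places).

exp(−rT) = exp(−0.023·1) = 0.9773
Put-call parity: C − P = S − K·e^(−rT) = 200 − 240·0.9773 = 200 − 234.5520 = -34.5520
C = P + (C − P) = 61.49 + (-34.5520) = 26.9380

$26.94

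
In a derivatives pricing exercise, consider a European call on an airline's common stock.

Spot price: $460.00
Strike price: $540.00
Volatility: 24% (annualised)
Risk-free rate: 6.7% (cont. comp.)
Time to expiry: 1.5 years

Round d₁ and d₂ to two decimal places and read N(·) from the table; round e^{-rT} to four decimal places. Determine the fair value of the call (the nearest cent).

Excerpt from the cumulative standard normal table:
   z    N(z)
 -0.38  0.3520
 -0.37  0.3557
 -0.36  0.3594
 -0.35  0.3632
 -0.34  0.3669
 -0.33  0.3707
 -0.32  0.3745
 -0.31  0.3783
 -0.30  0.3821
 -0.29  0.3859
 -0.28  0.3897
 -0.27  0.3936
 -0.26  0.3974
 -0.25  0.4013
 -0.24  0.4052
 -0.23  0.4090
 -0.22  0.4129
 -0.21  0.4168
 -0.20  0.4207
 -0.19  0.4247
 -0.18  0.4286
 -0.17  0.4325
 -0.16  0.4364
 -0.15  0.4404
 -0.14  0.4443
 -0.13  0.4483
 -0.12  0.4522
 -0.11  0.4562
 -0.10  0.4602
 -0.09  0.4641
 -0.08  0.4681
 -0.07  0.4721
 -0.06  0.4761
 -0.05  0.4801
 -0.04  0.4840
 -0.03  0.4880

$41.63

σ√T = 0.24·√1.5 = 0.2939
ln(S/K) + (r + σ²/2)T = ln(460/540) + (0.067 + 0.24²/2)·1.5 = -0.1603 + 0.1437 = -0.0166
d₁ = -0.0166 / 0.2939 = -0.0566 → -0.06
d₂ = d₁ − σ√T = -0.0566 − 0.2939 = -0.3506 → -0.35
exp(−rT) = exp(−0.067·1.5) = 0.9044
C = 460·N(-0.06) − 540·0.9044·N(-0.35) = 460·0.4761 − 540·0.9044·0.3632 = 219.0060 − 177.3782 = 41.6278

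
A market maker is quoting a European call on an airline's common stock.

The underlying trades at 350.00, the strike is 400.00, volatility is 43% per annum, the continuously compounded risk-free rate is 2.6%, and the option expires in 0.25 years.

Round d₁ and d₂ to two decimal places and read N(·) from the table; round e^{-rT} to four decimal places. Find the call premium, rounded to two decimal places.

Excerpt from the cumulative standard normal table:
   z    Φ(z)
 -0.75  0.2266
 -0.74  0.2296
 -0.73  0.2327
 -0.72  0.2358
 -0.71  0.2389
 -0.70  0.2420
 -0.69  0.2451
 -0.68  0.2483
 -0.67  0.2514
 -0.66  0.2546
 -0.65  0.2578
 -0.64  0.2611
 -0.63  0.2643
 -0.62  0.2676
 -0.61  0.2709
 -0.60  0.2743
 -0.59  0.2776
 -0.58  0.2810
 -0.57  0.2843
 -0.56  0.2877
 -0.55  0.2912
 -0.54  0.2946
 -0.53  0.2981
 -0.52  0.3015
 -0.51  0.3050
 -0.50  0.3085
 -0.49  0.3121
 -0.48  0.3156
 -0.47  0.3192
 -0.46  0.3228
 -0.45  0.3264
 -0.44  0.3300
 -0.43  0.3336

14.29

T = 0.25;  σ√T = 0.2150
ln(S/K) + (r + σ²/2)T = ln(350/400) + (0.026 + 0.43²/2)·0.25 = -0.1335 + 0.0296 = -0.1039
d₁ = -0.1039 / 0.2150 = -0.4833 which rounds to -0.48
d₂ = d₁ − σ√T = -0.4833 − 0.2150 = -0.6983 which rounds to -0.70
exp(−rT) = exp(−0.026·0.25) = 0.9935
C = 350·N(-0.48) − 400·0.9935·N(-0.70) = 350·0.3156 − 400·0.9935·0.2420 = 110.4600 − 96.1708 = 14.2892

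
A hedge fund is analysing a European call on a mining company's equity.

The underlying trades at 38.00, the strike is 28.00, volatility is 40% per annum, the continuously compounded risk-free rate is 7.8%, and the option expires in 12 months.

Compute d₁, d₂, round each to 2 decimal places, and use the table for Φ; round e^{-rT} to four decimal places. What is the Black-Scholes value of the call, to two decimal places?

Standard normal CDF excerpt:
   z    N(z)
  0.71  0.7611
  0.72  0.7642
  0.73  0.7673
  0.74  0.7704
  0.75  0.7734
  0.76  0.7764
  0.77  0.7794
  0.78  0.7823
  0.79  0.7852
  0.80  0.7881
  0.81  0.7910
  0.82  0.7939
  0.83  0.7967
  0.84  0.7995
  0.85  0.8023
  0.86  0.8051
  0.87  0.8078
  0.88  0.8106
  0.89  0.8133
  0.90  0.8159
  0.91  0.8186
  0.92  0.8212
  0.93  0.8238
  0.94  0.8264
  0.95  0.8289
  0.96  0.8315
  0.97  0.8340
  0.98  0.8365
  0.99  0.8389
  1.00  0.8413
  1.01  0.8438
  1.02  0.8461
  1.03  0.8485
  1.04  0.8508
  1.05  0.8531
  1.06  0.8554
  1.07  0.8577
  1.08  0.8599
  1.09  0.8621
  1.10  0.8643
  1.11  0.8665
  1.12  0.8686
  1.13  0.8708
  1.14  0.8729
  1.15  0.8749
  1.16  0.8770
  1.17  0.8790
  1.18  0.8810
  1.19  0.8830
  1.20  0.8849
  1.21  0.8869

σ√T = 0.4·√1 = 0.4000
d₁ = [ln(38/28) + (0.078 + 0.4²/2)·1] / 0.4000 = [0.3054 + 0.1580] / 0.4000 = 1.1585 → 1.16
d₂ = d₁ − σ√T = 1.1585 − 0.4000 = 0.7585 → 0.76
e^(−rT) = e^(−0.078·1) = 0.9250
N(d₁) = N(1.16) = 0.8770;  N(d₂) = N(0.76) = 0.7764
C = 38·0.8770 − 28·0.9250·0.7764 = 33.3260 − 20.1088 = 13.2172

13.22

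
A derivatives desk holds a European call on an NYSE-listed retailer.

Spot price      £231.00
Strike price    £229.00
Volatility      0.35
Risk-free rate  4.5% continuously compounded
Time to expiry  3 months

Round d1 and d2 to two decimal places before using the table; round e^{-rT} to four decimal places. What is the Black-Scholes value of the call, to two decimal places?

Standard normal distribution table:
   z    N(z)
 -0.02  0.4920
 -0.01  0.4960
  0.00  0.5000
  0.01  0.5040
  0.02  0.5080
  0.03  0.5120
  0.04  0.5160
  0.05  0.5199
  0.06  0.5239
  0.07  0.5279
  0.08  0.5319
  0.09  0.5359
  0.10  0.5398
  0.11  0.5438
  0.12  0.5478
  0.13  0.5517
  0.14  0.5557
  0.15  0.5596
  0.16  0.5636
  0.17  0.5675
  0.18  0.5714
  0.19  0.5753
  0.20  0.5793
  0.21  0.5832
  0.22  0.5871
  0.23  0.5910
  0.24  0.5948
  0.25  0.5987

σ√T = 0.35 × 0.5000 = 0.1750
d₁ = [ln(231/229) + (0.045 + ½·0.35²)·0.25] / (σ√T) = (0.0087 + 0.0266) / 0.1750 = 0.2015 → 0.20
d₂ = 0.2015 − 0.1750 = 0.0265 → 0.03
e^(−rT) = e^(−0.045·0.25) = 0.9888
N(d₁) = N(0.20) = 0.5793;  N(d₂) = N(0.03) = 0.5120
C = 231·0.5793 − 229·0.9888·0.5120 = 133.8183 − 115.9348 = 17.8835

£17.88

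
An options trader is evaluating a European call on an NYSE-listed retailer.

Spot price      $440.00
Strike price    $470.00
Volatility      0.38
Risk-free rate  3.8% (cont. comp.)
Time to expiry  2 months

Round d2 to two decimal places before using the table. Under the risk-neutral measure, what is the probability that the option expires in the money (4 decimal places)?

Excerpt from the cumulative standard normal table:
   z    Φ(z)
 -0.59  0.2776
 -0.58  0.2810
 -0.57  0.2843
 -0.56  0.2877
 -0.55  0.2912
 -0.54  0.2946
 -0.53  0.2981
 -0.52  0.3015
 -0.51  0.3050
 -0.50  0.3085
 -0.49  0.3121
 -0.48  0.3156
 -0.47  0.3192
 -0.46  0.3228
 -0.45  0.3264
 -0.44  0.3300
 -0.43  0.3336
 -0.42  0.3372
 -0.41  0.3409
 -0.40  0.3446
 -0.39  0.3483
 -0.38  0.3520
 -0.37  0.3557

σ√T = 0.38 × 0.4082 = 0.1551
ln(S/K) + (r + σ²/2)T = ln(440/470) + (0.038 + 0.38²/2)·0.1667 = -0.0660 + 0.0184 = -0.0476
d₁ = -0.0476 / 0.1551 = -0.3068 which rounds to -0.31
d₂ = d₁ − σ√T = -0.3068 − 0.1551 = -0.4619 which rounds to -0.46
Pr(exercise) under Q = N(d₂) = 0.3228

0.3228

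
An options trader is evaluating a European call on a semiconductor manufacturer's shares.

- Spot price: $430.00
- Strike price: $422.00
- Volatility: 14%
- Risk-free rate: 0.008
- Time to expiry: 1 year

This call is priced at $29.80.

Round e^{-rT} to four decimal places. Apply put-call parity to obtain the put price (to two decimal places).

e^(−rT) = e^(−0.008·1) = 0.9920
Put-call parity: C − P = S − K·e^(−rT) = 430 − 422·0.9920 = 430 − 418.6240 = 11.3760
P = C − (C − P) = 29.80 − (11.3760) = 18.4240

$18.42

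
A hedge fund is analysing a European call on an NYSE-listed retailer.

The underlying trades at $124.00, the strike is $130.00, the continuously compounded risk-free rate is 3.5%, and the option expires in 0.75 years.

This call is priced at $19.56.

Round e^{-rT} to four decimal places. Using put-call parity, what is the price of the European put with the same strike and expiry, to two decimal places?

$22.19

exp(−rT) = exp(−0.035·0.75) = 0.9741
Put-call parity: C − P = S − K·e^(−rT) = 124 − 130·0.9741 = 124 − 126.6330 = -2.6330
P = C − (C − P) = 19.56 − (-2.6330) = 22.1930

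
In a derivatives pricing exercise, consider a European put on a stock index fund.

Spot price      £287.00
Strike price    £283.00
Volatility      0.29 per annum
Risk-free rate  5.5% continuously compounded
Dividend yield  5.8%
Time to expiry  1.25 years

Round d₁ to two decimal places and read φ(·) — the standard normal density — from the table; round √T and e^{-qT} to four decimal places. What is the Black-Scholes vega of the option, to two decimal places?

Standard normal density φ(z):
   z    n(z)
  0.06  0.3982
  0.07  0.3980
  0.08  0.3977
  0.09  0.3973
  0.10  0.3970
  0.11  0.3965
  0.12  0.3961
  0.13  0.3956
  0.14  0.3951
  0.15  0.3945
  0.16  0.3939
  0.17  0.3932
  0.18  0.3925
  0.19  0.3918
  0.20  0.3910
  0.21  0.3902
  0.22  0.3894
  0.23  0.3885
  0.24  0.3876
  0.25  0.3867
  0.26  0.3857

116.93

σ√T = 0.29 × 1.1180 = 0.3242
d₁ = [ln(287/283) + (0.055 − 0.058 + 0.29²/2)·1.25] / 0.3242 = [0.0140 + 0.0488] / 0.3242 = 0.1938 ⇒ 0.19
√T = √1.25 = 1.1180
φ(d₁) = φ(0.19) = 0.3918
e^(−qT) = e^(−0.058·1.25) = 0.9301
vega = S·e^(−qT)·φ(d₁)·√T = 287·0.9301·0.3918·1.1180 = 116.9278
(Call and put vega coincide under Black-Scholes.)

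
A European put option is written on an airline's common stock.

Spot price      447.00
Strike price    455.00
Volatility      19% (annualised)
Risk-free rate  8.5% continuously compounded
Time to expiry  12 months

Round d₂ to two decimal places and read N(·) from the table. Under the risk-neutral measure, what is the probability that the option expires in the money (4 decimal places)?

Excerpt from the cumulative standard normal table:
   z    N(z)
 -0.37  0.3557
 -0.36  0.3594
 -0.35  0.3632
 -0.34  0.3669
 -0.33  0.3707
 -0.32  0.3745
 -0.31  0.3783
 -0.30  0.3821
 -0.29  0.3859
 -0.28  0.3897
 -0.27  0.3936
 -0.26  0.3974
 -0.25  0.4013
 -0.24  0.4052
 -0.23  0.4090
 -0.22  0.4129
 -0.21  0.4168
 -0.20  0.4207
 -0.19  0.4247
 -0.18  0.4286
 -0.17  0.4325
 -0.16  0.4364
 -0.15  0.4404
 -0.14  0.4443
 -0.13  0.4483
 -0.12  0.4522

σ√T = 0.19·√1 = 0.1900
d₁ = [ln(447/455) + (0.085 + ½·0.19²)·1] / (σ√T) = (-0.0177 + 0.1031) / 0.1900 = 0.4490 which rounds to 0.45
d₂ = 0.4490 − 0.1900 = 0.2590 which rounds to 0.26
Risk-neutral Pr[S_T < K] = N(−d₂) = N(-0.26) = 0.3974

0.3974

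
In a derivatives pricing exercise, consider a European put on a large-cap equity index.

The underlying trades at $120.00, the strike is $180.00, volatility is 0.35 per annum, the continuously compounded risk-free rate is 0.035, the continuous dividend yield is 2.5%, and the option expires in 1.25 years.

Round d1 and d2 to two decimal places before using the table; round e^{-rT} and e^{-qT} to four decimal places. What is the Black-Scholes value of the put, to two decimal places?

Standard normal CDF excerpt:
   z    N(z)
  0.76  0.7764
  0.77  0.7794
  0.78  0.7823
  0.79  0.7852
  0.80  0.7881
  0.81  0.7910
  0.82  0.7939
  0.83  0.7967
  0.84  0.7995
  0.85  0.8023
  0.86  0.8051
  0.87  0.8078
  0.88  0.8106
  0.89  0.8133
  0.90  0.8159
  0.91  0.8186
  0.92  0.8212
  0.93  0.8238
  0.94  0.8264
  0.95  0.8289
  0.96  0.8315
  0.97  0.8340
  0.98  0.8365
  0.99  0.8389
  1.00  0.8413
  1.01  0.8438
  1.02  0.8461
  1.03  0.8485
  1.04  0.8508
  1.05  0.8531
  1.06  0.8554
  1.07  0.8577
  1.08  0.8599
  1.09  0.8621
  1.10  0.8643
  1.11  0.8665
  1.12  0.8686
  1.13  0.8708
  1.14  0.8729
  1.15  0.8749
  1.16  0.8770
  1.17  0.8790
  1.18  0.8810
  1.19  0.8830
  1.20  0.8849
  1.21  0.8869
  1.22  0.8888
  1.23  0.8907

$60.47

σ√T = 0.35·√1.25 = 0.3913
d₁ = [ln(120/180) + (0.035 − 0.025 + 0.35²/2)·1.25] / 0.3913 = [-0.4055 + 0.0891] / 0.3913 = -0.8086 which rounds to -0.81
d₂ = d₁ − σ√T = -0.8086 − 0.3913 = -1.1999 which rounds to -1.20
e^(−qT) = e^(−0.025·1.25) = 0.9692;  e^(−rT) = e^(−0.035·1.25) = 0.9572
P = 180·0.9572·N(1.20) − 120·0.9692·N(0.81) = 180·0.9572·0.8849 − 120·0.9692·0.7910 = 152.4647 − 91.9965 = 60.4683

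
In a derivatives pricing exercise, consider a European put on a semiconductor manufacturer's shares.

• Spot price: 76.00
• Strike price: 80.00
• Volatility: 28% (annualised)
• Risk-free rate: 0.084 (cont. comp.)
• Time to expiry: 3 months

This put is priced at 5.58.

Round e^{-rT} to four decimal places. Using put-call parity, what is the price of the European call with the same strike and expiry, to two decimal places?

exp(−rT) = exp(−0.084·0.25) = 0.9792
Put-call parity: C − P = S − K·e^(−rT) = 76 − 80·0.9792 = 76 − 78.3360 = -2.3360
C = P + (C − P) = 5.58 + (-2.3360) = 3.2440

3.24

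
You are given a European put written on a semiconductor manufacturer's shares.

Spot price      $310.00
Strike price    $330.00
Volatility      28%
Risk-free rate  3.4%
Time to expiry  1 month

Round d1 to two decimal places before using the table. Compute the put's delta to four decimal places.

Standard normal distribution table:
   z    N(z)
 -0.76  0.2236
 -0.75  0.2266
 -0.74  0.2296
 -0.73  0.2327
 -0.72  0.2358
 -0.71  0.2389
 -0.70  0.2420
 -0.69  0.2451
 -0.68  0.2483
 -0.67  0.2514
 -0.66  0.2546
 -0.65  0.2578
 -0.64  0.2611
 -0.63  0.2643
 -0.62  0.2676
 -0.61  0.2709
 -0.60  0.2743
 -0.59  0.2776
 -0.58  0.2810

-0.7580

σ√T = 0.28·√0.08333 = 0.0808
d₁ = [ln(310/330) + (0.034 + ½·0.28²)·0.08333] / (σ√T) = (-0.0625 + 0.0061) / 0.0808 = -0.6980 ⇒ -0.70
N(d₁) = N(-0.70) = 0.2420
Δ_put = N(d₁) − 1 = 0.2420 − 1 = -0.7580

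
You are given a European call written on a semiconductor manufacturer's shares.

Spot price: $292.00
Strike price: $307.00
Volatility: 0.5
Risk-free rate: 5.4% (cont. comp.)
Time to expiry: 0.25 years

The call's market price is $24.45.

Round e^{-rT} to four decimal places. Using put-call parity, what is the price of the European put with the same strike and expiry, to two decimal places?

exp(−rT) = exp(−0.054·0.25) = 0.9866
Put-call parity: C − P = S − K·e^(−rT) = 292 − 307·0.9866 = 292 − 302.8862 = -10.8862
P = C − (C − P) = 24.45 − (-10.8862) = 35.3362

$35.34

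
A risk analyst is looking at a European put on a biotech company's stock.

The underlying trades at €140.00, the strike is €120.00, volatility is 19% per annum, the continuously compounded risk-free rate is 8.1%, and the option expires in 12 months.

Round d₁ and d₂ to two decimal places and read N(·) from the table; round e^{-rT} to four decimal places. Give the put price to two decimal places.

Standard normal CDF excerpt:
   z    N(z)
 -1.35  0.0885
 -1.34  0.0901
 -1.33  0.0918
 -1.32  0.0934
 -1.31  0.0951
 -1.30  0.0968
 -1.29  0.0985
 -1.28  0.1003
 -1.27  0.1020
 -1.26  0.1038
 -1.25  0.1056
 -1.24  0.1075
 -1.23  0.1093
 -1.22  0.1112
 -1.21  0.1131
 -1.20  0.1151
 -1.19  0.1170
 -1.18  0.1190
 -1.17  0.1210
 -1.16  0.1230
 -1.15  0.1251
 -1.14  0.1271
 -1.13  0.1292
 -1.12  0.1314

€1.21

T = 1;  σ√T = 0.1900
d₁ = [ln(140/120) + (0.081 + 0.19²/2)·1] / 0.1900 = [0.1542 + 0.0990] / 0.1900 = 1.3326 ⇒ 1.33
d₂ = d₁ − σ√T = 1.3326 − 0.1900 = 1.1426 ⇒ 1.14
exp(−rT) = exp(−0.081·1) = 0.9222
N(−d₂) = N(-1.14) = 0.1271;  N(−d₁) = N(-1.33) = 0.0918
P = 120·0.9222·0.1271 − 140·0.0918 = 14.0654 − 12.8520 = 1.2134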